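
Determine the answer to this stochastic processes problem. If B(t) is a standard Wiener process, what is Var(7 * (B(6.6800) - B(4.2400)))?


Var(alpha*(B(t)-B(s))) = alpha^2 * (t-s)
= 7^2 * (6.6800 - 4.2400)
= 49 * 2.4400
= 119.5600

119.5600


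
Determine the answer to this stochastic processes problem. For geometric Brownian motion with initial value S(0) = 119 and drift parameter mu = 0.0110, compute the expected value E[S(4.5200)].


E[S(t)] = S(0) * exp(mu * t)
= 119 * exp(0.0110 * 4.5200)
= 119 * 1.0510
= 125.0662

125.0662


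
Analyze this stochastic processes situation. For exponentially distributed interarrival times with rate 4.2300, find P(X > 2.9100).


P(X > t) = exp(-lambda * t)
= exp(-4.2300 * 2.9100)
= exp(-12.3093) = 4.5096e-06

4.5096e-06


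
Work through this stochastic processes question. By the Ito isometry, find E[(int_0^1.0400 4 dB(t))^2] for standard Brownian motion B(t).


By Ito isometry: E[(int f dB)^2] = int f^2 dt
= 4^2 * 1.0400
= 16 * 1.0400 = 16.6400

16.6400


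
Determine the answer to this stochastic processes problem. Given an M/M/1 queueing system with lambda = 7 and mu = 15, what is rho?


rho = lambda/mu
= 7/15
= 0.4667

0.4667


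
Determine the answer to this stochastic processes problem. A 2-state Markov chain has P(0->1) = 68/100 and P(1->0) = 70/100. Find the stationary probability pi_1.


Stationary distribution: pi_0 = p10/(p01+p10), pi_1 = p01/(p01+p10)
p01 = 0.6800, p10 = 0.7000
pi_1 = 0.4928

0.4928


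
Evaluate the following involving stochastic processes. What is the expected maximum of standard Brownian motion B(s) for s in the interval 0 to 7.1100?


E(max B(s)) = sqrt(2t/pi)
= sqrt(2*7.1100/pi)
= sqrt(4.5264)
= 2.1275

2.1275


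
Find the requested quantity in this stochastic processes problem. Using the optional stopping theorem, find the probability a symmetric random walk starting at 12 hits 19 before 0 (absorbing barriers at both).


By optional stopping theorem: E(M at tau) = M(0) = 12
P(hit 19)*19 + P(hit 0)*0 = 12
P(hit 19) = (12 - 0)/(19 - 0) = 12/19 = 0.6316

0.6316


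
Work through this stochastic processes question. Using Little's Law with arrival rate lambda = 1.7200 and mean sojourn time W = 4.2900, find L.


Little's Law: L = lambda * W
= 1.7200 * 4.2900
= 7.3788

7.3788


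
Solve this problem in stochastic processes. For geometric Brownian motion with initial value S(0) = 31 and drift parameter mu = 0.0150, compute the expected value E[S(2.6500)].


E[S(t)] = S(0) * exp(mu * t)
= 31 * exp(0.0150 * 2.6500)
= 31 * 1.0406
= 32.2571

32.2571


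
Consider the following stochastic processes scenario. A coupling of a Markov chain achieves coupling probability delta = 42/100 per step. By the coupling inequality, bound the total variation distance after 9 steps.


TV distance bound <= (1-delta)^n
= (1 - 0.4200)^9
= 0.5800^9
= 0.0074

0.0074


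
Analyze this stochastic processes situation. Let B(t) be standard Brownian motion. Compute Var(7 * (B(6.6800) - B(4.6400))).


Var(alpha*(B(t)-B(s))) = alpha^2 * (t-s)
= 7^2 * (6.6800 - 4.6400)
= 49 * 2.0400
= 99.9600

99.9600


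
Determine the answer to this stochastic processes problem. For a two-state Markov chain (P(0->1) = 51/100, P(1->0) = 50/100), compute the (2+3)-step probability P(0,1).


P^5 = P^2 * P^3
Computing via matrix multiplication of the transition matrix.
Entry (0,1) of P^5 = 0.5050

0.5050


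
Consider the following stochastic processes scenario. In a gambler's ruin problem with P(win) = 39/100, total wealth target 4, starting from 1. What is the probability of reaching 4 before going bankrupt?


Gambler's ruin formula:
r = q/p = 0.6100/0.3900 = 1.5641
P(win) = (1 - r^i)/(1 - r^N)
= (1 - 1.5641^1)/(1 - 1.5641^4)
= 0.1132

0.1132


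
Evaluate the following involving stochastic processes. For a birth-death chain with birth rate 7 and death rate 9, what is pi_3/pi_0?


For birth-death process, pi_n/pi_0 = (lambda/mu)^n
= (7/9)^3
= 0.4705

0.4705


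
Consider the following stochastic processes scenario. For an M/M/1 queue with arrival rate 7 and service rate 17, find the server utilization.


rho = lambda/mu
= 7/17
= 0.4118

0.4118


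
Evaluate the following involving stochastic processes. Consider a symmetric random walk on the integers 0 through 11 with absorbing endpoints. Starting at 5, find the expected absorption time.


For symmetric RW on 0,...,N with absorbing barriers, E(i) = i*(N-i)
E(5) = 5 * 6 = 30

30


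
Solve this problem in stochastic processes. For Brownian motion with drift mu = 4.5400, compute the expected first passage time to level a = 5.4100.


Expected first passage time = a/mu
= 5.4100/4.5400
= 1.1916

1.1916


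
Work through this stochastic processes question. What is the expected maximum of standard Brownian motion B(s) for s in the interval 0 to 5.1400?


E(max B(s)) = sqrt(2t/pi)
= sqrt(2*5.1400/pi)
= sqrt(3.2722)
= 1.8089

1.8089


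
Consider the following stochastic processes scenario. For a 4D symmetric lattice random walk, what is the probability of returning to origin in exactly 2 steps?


P(return in 2 steps) = P(reverse first step) = 1/(2d)
= 1/8
= 0.1250

0.1250


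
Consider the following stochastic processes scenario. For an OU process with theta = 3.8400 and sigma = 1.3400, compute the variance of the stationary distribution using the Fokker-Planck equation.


Stationary variance = sigma^2 / (2*theta)
= 1.3400^2 / (2*3.8400)
= 1.7956 / 7.6800
= 0.2338

0.2338


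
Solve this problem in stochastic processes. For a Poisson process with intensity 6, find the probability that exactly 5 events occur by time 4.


P(N(t)=k) = (lambda*t)^k * exp(-lambda*t) / k!
lambda*t = 24
= 24^5 * exp(-24) / 5!
= 7962624 * 3.7751e-11 / 120
= 2.5050e-06

2.5050e-06


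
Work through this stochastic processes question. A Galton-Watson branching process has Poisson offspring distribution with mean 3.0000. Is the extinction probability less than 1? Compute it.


Since mu = 3.0000 > 1, extinction prob q < 1.
Solve s = exp(mu*(s-1)) iteratively.
q = 0.0595

0.0595


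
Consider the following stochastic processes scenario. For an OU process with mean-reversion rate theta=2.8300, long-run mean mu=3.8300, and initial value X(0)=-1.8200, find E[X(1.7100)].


E[X(t)] = mu + (X(0) - mu)*exp(-theta*t)
= 3.8300 + (-1.8200 - 3.8300)*exp(-2.8300*1.7100)
= 3.8300 + -5.6500 * 0.0079
= 3.7853

3.7853


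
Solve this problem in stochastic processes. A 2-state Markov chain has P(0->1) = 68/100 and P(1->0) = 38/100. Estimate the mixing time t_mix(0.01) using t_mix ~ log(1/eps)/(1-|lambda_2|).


lambda_2 = |1 - p01 - p10| = |1 - 0.6800 - 0.3800| = 0.0600
t_mix ~ log(1/eps)/(1 - |lambda_2|)
= log(100)/(1 - 0.0600) = 4.6052/0.9400
= 4.8991

4.8991


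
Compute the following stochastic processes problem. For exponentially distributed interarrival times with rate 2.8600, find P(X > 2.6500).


P(X > t) = exp(-lambda * t)
= exp(-2.8600 * 2.6500)
= exp(-7.5790) = 5.1107e-04

5.1107e-04


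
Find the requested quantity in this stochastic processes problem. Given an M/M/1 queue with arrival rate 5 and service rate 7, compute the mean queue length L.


rho = 5/7 = 0.7143
L = rho/(1-rho)
= 0.7143/0.2857
= 2.5000

2.5000


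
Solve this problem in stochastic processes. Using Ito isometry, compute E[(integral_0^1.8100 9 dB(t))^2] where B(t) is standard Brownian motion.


By Ito isometry: E[(int f dB)^2] = int f^2 dt
= 9^2 * 1.8100
= 81 * 1.8100 = 146.6100

146.6100


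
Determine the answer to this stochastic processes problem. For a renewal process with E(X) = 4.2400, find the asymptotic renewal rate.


Long-run renewal rate = 1/E(X)
= 1/4.2400
= 0.2358

0.2358


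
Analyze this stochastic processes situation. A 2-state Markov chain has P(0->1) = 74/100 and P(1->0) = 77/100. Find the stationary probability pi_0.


Stationary distribution: pi_0 = p10/(p01+p10), pi_1 = p01/(p01+p10)
p01 = 0.7400, p10 = 0.7700
pi_0 = 0.5099

0.5099


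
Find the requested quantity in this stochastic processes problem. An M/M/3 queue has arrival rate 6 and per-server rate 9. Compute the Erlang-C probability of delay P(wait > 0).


a = lambda/mu = 0.6667
rho = a/c = 0.2222
Erlang-C formula applied:
C(c,a) = 0.0325

0.0325


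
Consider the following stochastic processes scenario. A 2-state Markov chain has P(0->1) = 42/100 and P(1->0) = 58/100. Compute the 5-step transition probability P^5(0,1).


Computing P^5 by matrix multiplication.
P = [[0.5800, 0.4200], [0.5800, 0.4200]]
After raising P to the power 5:
P^5(0,1) = 0.4200

0.4200


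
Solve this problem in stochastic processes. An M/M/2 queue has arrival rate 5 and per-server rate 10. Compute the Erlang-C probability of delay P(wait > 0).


a = lambda/mu = 0.5000
rho = a/c = 0.2500
Erlang-C formula applied:
C(c,a) = 0.1000

0.1000


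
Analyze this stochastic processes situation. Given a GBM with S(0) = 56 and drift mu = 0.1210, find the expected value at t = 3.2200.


E[S(t)] = S(0) * exp(mu * t)
= 56 * exp(0.1210 * 3.2200)
= 56 * 1.4764
= 82.6795

82.6795


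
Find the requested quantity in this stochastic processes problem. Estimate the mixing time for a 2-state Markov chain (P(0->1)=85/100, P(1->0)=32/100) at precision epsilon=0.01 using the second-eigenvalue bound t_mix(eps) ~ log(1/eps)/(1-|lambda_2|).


lambda_2 = |1 - p01 - p10| = |1 - 0.8500 - 0.3200| = 0.1700
t_mix ~ log(1/eps)/(1 - |lambda_2|)
= log(100)/(1 - 0.1700) = 4.6052/0.8300
= 5.5484

5.5484


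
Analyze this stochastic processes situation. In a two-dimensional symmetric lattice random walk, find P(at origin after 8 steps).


P = C(8,4)^2 / 4^8
= 70^2 / 65536
= 4900 / 65536
= 0.0748

0.0748


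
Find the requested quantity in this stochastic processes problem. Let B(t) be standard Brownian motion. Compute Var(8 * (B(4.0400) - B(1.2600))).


Var(alpha*(B(t)-B(s))) = alpha^2 * (t-s)
= 8^2 * (4.0400 - 1.2600)
= 64 * 2.7800
= 177.9200

177.9200


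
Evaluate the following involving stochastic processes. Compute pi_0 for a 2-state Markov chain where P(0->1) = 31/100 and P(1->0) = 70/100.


Stationary distribution: pi_0 = p10/(p01+p10), pi_1 = p01/(p01+p10)
p01 = 0.3100, p10 = 0.7000
pi_0 = 0.6931

0.6931


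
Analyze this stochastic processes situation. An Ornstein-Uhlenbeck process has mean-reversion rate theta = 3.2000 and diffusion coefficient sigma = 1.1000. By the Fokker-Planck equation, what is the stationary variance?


Stationary variance = sigma^2 / (2*theta)
= 1.1000^2 / (2*3.2000)
= 1.2100 / 6.4000
= 0.1891

0.1891


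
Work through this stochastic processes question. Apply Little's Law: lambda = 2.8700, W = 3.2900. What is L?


Little's Law: L = lambda * W
= 2.8700 * 3.2900
= 9.4423

9.4423


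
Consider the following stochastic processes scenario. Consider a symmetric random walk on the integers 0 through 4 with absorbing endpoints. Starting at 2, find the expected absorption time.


For symmetric RW on 0,...,N with absorbing barriers, E(i) = i*(N-i)
E(2) = 2 * 2 = 4

4


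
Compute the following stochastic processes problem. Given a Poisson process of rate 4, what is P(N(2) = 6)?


P(N(t)=k) = (lambda*t)^k * exp(-lambda*t) / k!
lambda*t = 8
= 8^6 * exp(-8) / 6!
= 262144 * 3.3546e-04 / 720
= 0.1221

0.1221


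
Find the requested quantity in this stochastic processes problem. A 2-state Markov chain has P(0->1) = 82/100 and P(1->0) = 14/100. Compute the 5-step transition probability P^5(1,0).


Computing P^5 by matrix multiplication.
P = [[0.1800, 0.8200], [0.1400, 0.8600]]
After raising P to the power 5:
P^5(1,0) = 0.1458

0.1458


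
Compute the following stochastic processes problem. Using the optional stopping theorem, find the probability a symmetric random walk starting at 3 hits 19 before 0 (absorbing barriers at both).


By optional stopping theorem: E(M at tau) = M(0) = 3
P(hit 19)*19 + P(hit 0)*0 = 3
P(hit 19) = (3 - 0)/(19 - 0) = 3/19 = 0.1579

0.1579


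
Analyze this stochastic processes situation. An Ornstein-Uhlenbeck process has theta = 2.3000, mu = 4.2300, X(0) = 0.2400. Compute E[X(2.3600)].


E[X(t)] = mu + (X(0) - mu)*exp(-theta*t)
= 4.2300 + (0.2400 - 4.2300)*exp(-2.3000*2.3600)
= 4.2300 + -3.9900 * 0.0044
= 4.2125

4.2125


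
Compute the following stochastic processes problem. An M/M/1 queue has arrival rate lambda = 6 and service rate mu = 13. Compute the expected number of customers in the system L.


rho = 6/13 = 0.4615
L = rho/(1-rho)
= 0.4615/0.5385
= 0.8571

0.8571


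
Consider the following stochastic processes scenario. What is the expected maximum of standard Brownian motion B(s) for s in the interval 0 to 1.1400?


E(max B(s)) = sqrt(2t/pi)
= sqrt(2*1.1400/pi)
= sqrt(0.7257)
= 0.8519

0.8519


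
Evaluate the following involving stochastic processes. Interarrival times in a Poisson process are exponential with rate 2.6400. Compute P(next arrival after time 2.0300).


P(X > t) = exp(-lambda * t)
= exp(-2.6400 * 2.0300)
= exp(-5.3592) = 0.0047

0.0047


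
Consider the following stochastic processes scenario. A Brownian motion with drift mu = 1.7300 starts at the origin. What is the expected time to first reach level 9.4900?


Expected first passage time = a/mu
= 9.4900/1.7300
= 5.4855

5.4855


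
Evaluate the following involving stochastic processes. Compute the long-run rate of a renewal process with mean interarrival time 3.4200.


Long-run renewal rate = 1/E(X)
= 1/3.4200
= 0.2924

0.2924


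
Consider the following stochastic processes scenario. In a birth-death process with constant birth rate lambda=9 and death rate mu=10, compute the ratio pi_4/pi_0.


For birth-death process, pi_n/pi_0 = (lambda/mu)^n
= (9/10)^4
= 0.6561

0.6561


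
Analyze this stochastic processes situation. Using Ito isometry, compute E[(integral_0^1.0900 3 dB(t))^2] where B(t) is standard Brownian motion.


By Ito isometry: E[(int f dB)^2] = int f^2 dt
= 3^2 * 1.0900
= 9 * 1.0900 = 9.8100

9.8100


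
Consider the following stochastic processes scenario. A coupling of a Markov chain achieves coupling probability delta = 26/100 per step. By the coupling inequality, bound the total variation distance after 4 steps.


TV distance bound <= (1-delta)^n
= (1 - 0.2600)^4
= 0.7400^4
= 0.2999

0.2999


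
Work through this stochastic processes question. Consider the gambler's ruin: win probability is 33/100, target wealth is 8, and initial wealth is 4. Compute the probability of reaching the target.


Gambler's ruin formula:
r = q/p = 0.6700/0.3300 = 2.0303
P(win) = (1 - r^i)/(1 - r^N)
= (1 - 2.0303^4)/(1 - 2.0303^8)
= 0.0556

0.0556


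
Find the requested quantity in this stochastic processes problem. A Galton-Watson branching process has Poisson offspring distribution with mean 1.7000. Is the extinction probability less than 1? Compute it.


Since mu = 1.7000 > 1, extinction prob q < 1.
Solve s = exp(mu*(s-1)) iteratively.
q = 0.3088

0.3088


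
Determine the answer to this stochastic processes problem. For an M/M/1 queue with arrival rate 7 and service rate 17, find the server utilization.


rho = lambda/mu
= 7/17
= 0.4118

0.4118


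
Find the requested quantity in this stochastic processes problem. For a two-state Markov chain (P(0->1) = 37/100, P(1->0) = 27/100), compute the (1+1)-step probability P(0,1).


P^2 = P^1 * P^1
Computing via matrix multiplication of the transition matrix.
Entry (0,1) of P^2 = 0.5032

0.5032


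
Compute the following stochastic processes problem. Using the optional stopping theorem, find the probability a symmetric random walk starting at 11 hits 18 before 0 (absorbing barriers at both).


By optional stopping theorem: E(M at tau) = M(0) = 11
P(hit 18)*18 + P(hit 0)*0 = 11
P(hit 18) = (11 - 0)/(18 - 0) = 11/18 = 0.6111

0.6111


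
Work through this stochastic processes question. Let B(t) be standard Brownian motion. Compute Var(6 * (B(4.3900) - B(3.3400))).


Var(alpha*(B(t)-B(s))) = alpha^2 * (t-s)
= 6^2 * (4.3900 - 3.3400)
= 36 * 1.0500
= 37.8000

37.8000


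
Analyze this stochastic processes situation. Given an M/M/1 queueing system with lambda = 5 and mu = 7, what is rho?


rho = lambda/mu
= 5/7
= 0.7143

0.7143


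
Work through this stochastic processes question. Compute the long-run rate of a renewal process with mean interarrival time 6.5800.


Long-run renewal rate = 1/E(X)
= 1/6.5800
= 0.1520

0.1520


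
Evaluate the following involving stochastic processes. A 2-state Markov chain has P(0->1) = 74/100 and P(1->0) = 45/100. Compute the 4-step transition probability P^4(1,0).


Computing P^4 by matrix multiplication.
P = [[0.2600, 0.7400], [0.4500, 0.5500]]
After raising P to the power 4:
P^4(1,0) = 0.3777

0.3777


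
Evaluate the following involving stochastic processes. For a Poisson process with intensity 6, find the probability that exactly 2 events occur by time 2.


P(N(t)=k) = (lambda*t)^k * exp(-lambda*t) / k!
lambda*t = 12
= 12^2 * exp(-12) / 2!
= 144 * 6.1442e-06 / 2
= 4.4238e-04

4.4238e-04


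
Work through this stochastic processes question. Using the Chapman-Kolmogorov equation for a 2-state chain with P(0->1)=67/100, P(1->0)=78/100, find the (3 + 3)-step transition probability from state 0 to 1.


P^6 = P^3 * P^3
Computing via matrix multiplication of the transition matrix.
Entry (0,1) of P^6 = 0.4582

0.4582


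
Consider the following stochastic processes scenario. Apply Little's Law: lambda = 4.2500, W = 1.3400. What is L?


Little's Law: L = lambda * W
= 4.2500 * 1.3400
= 5.6950

5.6950


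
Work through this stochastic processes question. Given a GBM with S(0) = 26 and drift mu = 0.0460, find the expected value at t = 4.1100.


E[S(t)] = S(0) * exp(mu * t)
= 26 * exp(0.0460 * 4.1100)
= 26 * 1.2081
= 31.4109

31.4109


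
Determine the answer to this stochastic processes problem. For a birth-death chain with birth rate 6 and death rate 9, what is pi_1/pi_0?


For birth-death process, pi_n/pi_0 = (lambda/mu)^n
= (6/9)^1
= 0.6667

0.6667


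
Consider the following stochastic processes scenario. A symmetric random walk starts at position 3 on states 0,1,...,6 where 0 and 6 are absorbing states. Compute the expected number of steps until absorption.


For symmetric RW on 0,...,N with absorbing barriers, E(i) = i*(N-i)
E(3) = 3 * 3 = 9

9


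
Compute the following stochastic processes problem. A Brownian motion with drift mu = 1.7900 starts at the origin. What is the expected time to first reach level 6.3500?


Expected first passage time = a/mu
= 6.3500/1.7900
= 3.5475

3.5475


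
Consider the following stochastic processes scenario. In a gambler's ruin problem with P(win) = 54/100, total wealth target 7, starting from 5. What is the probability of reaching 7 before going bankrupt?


Gambler's ruin formula:
r = q/p = 0.4600/0.5400 = 0.8519
P(win) = (1 - r^i)/(1 - r^N)
= (1 - 0.8519^5)/(1 - 0.8519^7)
= 0.8176

0.8176


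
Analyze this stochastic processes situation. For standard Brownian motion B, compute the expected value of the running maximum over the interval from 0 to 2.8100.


E(max B(s)) = sqrt(2t/pi)
= sqrt(2*2.8100/pi)
= sqrt(1.7889)
= 1.3375

1.3375


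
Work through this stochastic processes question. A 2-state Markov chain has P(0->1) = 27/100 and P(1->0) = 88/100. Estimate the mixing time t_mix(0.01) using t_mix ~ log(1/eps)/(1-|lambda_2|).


lambda_2 = |1 - p01 - p10| = |1 - 0.2700 - 0.8800| = 0.1500
t_mix ~ log(1/eps)/(1 - |lambda_2|)
= log(100)/(1 - 0.1500) = 4.6052/0.8500
= 5.4178

5.4178


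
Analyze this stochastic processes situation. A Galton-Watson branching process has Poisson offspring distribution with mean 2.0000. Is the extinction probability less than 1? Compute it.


Since mu = 2.0000 > 1, extinction prob q < 1.
Solve s = exp(mu*(s-1)) iteratively.
q = 0.2032

0.2032


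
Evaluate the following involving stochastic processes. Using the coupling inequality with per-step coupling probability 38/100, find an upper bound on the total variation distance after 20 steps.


TV distance bound <= (1-delta)^n
= (1 - 0.3800)^20
= 0.6200^20
= 7.0442e-05

7.0442e-05


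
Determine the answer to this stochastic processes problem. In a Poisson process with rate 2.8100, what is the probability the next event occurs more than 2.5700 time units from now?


P(X > t) = exp(-lambda * t)
= exp(-2.8100 * 2.5700)
= exp(-7.2217) = 7.3056e-04

7.3056e-04


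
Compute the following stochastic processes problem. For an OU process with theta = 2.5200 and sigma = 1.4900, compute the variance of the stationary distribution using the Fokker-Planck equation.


Stationary variance = sigma^2 / (2*theta)
= 1.4900^2 / (2*2.5200)
= 2.2201 / 5.0400
= 0.4405

0.4405


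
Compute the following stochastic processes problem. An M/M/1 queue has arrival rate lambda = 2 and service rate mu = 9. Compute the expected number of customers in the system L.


rho = 2/9 = 0.2222
L = rho/(1-rho)
= 0.2222/0.7778
= 0.2857

0.2857


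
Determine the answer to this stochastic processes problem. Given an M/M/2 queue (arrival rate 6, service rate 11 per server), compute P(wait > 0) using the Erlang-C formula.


a = lambda/mu = 0.5455
rho = a/c = 0.2727
Erlang-C formula applied:
C(c,a) = 0.1169

0.1169


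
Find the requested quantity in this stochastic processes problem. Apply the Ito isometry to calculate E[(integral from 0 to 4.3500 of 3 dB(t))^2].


By Ito isometry: E[(int f dB)^2] = int f^2 dt
= 3^2 * 4.3500
= 9 * 4.3500 = 39.1500

39.1500


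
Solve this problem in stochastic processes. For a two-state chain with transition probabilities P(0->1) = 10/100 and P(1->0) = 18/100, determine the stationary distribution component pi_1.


Stationary distribution: pi_0 = p10/(p01+p10), pi_1 = p01/(p01+p10)
p01 = 0.1000, p10 = 0.1800
pi_1 = 0.3571

0.3571


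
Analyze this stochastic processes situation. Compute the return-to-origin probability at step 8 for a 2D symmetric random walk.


P = C(8,4)^2 / 4^8
= 70^2 / 65536
= 4900 / 65536
= 0.0748

0.0748


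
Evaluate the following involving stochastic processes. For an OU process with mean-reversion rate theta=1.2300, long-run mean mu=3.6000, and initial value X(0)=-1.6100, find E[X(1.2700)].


E[X(t)] = mu + (X(0) - mu)*exp(-theta*t)
= 3.6000 + (-1.6100 - 3.6000)*exp(-1.2300*1.2700)
= 3.6000 + -5.2100 * 0.2097
= 2.5075

2.5075


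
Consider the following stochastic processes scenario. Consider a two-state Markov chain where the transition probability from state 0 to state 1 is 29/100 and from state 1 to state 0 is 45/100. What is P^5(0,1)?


Computing P^5 by matrix multiplication.
P = [[0.7100, 0.2900], [0.4500, 0.5500]]
After raising P to the power 5:
P^5(0,1) = 0.3914

0.3914


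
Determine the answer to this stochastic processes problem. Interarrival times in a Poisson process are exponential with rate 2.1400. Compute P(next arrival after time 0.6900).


P(X > t) = exp(-lambda * t)
= exp(-2.1400 * 0.6900)
= exp(-1.4766) = 0.2284

0.2284


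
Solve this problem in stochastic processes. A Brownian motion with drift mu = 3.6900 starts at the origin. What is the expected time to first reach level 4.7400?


Expected first passage time = a/mu
= 4.7400/3.6900
= 1.2846

1.2846


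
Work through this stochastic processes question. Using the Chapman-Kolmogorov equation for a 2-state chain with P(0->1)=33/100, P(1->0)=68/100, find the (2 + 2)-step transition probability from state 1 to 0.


P^4 = P^2 * P^2
Computing via matrix multiplication of the transition matrix.
Entry (1,0) of P^4 = 0.6733

0.6733


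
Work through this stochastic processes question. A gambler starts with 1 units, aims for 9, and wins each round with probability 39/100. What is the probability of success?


Gambler's ruin formula:
r = q/p = 0.6100/0.3900 = 1.5641
P(win) = (1 - r^i)/(1 - r^N)
= (1 - 1.5641^1)/(1 - 1.5641^9)
= 0.0103

0.0103


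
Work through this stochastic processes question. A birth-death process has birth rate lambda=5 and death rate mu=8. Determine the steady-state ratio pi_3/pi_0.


For birth-death process, pi_n/pi_0 = (lambda/mu)^n
= (5/8)^3
= 0.2441

0.2441


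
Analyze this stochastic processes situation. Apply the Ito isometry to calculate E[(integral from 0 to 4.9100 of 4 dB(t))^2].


By Ito isometry: E[(int f dB)^2] = int f^2 dt
= 4^2 * 4.9100
= 16 * 4.9100 = 78.5600

78.5600


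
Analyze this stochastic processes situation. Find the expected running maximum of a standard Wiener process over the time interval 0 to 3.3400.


E(max B(s)) = sqrt(2t/pi)
= sqrt(2*3.3400/pi)
= sqrt(2.1263)
= 1.4582

1.4582


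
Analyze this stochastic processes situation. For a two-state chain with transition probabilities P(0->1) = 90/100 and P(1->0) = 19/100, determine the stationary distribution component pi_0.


Stationary distribution: pi_0 = p10/(p01+p10), pi_1 = p01/(p01+p10)
p01 = 0.9000, p10 = 0.1900
pi_0 = 0.1743

0.1743


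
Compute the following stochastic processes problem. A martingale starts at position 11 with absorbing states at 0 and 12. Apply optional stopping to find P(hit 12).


By optional stopping theorem: E(M at tau) = M(0) = 11
P(hit 12)*12 + P(hit 0)*0 = 11
P(hit 12) = (11 - 0)/(12 - 0) = 11/12 = 0.9167

0.9167


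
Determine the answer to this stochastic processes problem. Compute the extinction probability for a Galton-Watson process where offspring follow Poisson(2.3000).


Since mu = 2.3000 > 1, extinction prob q < 1.
Solve s = exp(mu*(s-1)) iteratively.
q = 0.1376

0.1376


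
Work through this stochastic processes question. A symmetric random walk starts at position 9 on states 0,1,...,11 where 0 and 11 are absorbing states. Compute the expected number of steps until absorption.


For symmetric RW on 0,...,N with absorbing barriers, E(i) = i*(N-i)
E(9) = 9 * 2 = 18

18


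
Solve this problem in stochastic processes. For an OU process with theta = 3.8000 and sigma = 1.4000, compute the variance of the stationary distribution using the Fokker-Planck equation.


Stationary variance = sigma^2 / (2*theta)
= 1.4000^2 / (2*3.8000)
= 1.9600 / 7.6000
= 0.2579

0.2579


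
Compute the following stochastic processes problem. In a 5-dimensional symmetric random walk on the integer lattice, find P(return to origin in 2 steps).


P(return in 2 steps) = P(reverse first step) = 1/(2d)
= 1/10
= 0.1000

0.1000


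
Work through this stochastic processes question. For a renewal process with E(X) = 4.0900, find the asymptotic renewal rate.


Long-run renewal rate = 1/E(X)
= 1/4.0900
= 0.2445

0.2445


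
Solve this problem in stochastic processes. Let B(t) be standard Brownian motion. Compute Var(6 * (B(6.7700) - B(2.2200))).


Var(alpha*(B(t)-B(s))) = alpha^2 * (t-s)
= 6^2 * (6.7700 - 2.2200)
= 36 * 4.5500
= 163.8000

163.8000


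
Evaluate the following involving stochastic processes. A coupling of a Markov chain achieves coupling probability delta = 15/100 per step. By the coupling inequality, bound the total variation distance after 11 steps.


TV distance bound <= (1-delta)^n
= (1 - 0.1500)^11
= 0.8500^11
= 0.1673

0.1673


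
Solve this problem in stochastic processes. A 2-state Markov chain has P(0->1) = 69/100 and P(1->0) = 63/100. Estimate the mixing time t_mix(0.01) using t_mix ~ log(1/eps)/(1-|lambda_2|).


lambda_2 = |1 - p01 - p10| = |1 - 0.6900 - 0.6300| = 0.3200
t_mix ~ log(1/eps)/(1 - |lambda_2|)
= log(100)/(1 - 0.3200) = 4.6052/0.6800
= 6.7723

6.7723


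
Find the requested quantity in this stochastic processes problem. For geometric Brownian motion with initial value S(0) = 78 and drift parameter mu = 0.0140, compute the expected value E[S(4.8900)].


E[S(t)] = S(0) * exp(mu * t)
= 78 * exp(0.0140 * 4.8900)
= 78 * 1.0709
= 83.5269

83.5269


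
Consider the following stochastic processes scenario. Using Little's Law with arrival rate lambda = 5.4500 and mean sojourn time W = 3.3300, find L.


Little's Law: L = lambda * W
= 5.4500 * 3.3300
= 18.1485

18.1485


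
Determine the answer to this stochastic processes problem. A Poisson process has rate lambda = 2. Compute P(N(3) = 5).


P(N(t)=k) = (lambda*t)^k * exp(-lambda*t) / k!
lambda*t = 6
= 6^5 * exp(-6) / 5!
= 7776 * 0.0025 / 120
= 0.1606

0.1606


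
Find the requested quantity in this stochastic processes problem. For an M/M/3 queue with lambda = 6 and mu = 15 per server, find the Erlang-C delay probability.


a = lambda/mu = 0.4000
rho = a/c = 0.1333
Erlang-C formula applied:
C(c,a) = 0.0082

0.0082


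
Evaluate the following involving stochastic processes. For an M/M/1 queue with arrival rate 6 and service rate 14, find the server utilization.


rho = lambda/mu
= 6/14
= 0.4286

0.4286


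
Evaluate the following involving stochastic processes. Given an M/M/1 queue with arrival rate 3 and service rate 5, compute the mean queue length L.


rho = 3/5 = 0.6000
L = rho/(1-rho)
= 0.6000/0.4000
= 1.5000

1.5000


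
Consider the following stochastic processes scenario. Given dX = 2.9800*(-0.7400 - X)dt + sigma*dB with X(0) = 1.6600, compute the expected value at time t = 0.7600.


E[X(t)] = mu + (X(0) - mu)*exp(-theta*t)
= -0.7400 + (1.6600 - -0.7400)*exp(-2.9800*0.7600)
= -0.7400 + 2.4000 * 0.1039
= -0.4908

-0.4908


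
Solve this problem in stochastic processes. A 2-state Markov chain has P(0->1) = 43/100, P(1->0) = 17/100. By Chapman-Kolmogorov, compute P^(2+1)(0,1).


P^3 = P^2 * P^1
Computing via matrix multiplication of the transition matrix.
Entry (0,1) of P^3 = 0.6708

0.6708


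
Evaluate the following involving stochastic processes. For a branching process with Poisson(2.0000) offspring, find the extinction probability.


Since mu = 2.0000 > 1, extinction prob q < 1.
Solve s = exp(mu*(s-1)) iteratively.
q = 0.2032

0.2032


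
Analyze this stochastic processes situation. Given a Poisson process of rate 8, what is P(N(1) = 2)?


P(N(t)=k) = (lambda*t)^k * exp(-lambda*t) / k!
lambda*t = 8
= 8^2 * exp(-8) / 2!
= 64 * 3.3546e-04 / 2
= 0.0107

0.0107


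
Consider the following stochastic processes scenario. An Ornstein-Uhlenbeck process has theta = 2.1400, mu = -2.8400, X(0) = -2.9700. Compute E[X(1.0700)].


E[X(t)] = mu + (X(0) - mu)*exp(-theta*t)
= -2.8400 + (-2.9700 - -2.8400)*exp(-2.1400*1.0700)
= -2.8400 + -0.1300 * 0.1013
= -2.8532

-2.8532


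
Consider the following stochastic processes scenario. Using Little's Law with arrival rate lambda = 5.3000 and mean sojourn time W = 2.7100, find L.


Little's Law: L = lambda * W
= 5.3000 * 2.7100
= 14.3630

14.3630


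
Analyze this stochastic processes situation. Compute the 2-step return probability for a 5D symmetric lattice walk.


P(return in 2 steps) = P(reverse first step) = 1/(2d)
= 1/10
= 0.1000

0.1000


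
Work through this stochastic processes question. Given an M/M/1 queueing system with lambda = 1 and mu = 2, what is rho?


rho = lambda/mu
= 1/2
= 0.5000

0.5000


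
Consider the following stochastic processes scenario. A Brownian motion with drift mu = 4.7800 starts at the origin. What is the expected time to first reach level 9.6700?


Expected first passage time = a/mu
= 9.6700/4.7800
= 2.0230

2.0230


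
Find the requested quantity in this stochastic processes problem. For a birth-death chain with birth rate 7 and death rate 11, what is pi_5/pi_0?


For birth-death process, pi_n/pi_0 = (lambda/mu)^n
= (7/11)^5
= 0.1044

0.1044


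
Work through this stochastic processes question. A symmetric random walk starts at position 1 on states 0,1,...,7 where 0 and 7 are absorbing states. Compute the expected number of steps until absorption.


For symmetric RW on 0,...,N with absorbing barriers, E(i) = i*(N-i)
E(1) = 1 * 6 = 6

6


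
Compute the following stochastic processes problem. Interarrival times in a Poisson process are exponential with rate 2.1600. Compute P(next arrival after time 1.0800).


P(X > t) = exp(-lambda * t)
= exp(-2.1600 * 1.0800)
= exp(-2.3328) = 0.0970

0.0970


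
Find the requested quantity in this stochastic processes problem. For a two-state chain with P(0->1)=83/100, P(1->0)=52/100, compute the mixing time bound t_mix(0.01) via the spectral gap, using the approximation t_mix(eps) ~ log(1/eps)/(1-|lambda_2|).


lambda_2 = |1 - p01 - p10| = |1 - 0.8300 - 0.5200| = 0.3500
t_mix ~ log(1/eps)/(1 - |lambda_2|)
= log(100)/(1 - 0.3500) = 4.6052/0.6500
= 7.0849

7.0849


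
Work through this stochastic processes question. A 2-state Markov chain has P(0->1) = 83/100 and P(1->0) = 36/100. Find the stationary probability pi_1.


Stationary distribution: pi_0 = p10/(p01+p10), pi_1 = p01/(p01+p10)
p01 = 0.8300, p10 = 0.3600
pi_1 = 0.6975

0.6975


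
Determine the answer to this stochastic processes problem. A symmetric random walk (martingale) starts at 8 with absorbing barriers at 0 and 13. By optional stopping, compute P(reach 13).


By optional stopping theorem: E(M at tau) = M(0) = 8
P(hit 13)*13 + P(hit 0)*0 = 8
P(hit 13) = (8 - 0)/(13 - 0) = 8/13 = 0.6154

0.6154


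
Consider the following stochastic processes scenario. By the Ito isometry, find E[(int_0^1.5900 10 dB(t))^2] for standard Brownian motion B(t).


By Ito isometry: E[(int f dB)^2] = int f^2 dt
= 10^2 * 1.5900
= 100 * 1.5900 = 159.0000

159.0000


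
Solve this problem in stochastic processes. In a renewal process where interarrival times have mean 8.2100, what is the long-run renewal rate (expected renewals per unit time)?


Long-run renewal rate = 1/E(X)
= 1/8.2100
= 0.1218

0.1218


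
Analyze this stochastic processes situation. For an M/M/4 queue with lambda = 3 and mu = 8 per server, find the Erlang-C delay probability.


a = lambda/mu = 0.3750
rho = a/c = 0.0938
Erlang-C formula applied:
C(c,a) = 6.2488e-04

6.2488e-04


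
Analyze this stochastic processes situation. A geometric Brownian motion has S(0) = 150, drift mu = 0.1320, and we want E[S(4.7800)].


E[S(t)] = S(0) * exp(mu * t)
= 150 * exp(0.1320 * 4.7800)
= 150 * 1.8794
= 281.9121

281.9121


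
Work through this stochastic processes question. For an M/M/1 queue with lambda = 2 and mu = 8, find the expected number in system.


rho = 2/8 = 0.2500
L = rho/(1-rho)
= 0.2500/0.7500
= 0.3333

0.3333


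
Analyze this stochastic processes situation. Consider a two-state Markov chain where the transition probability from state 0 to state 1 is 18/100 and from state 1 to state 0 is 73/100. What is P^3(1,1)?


Computing P^3 by matrix multiplication.
P = [[0.8200, 0.1800], [0.7300, 0.2700]]
After raising P to the power 3:
P^3(1,1) = 0.1984

0.1984


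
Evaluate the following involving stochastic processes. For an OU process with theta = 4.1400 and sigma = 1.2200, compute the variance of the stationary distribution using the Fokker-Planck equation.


Stationary variance = sigma^2 / (2*theta)
= 1.2200^2 / (2*4.1400)
= 1.4884 / 8.2800
= 0.1798

0.1798


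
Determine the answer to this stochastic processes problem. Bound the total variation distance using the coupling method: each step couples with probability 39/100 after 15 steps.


TV distance bound <= (1-delta)^n
= (1 - 0.3900)^15
= 0.6100^15
= 6.0249e-04

6.0249e-04


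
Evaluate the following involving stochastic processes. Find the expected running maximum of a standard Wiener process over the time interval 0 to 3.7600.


E(max B(s)) = sqrt(2t/pi)
= sqrt(2*3.7600/pi)
= sqrt(2.3937)
= 1.5472

1.5472


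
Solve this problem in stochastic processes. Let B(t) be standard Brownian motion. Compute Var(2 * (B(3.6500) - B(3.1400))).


Var(alpha*(B(t)-B(s))) = alpha^2 * (t-s)
= 2^2 * (3.6500 - 3.1400)
= 4 * 0.5100
= 2.0400

2.0400


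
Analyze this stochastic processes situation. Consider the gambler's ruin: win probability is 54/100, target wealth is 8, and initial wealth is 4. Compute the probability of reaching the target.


Gambler's ruin formula:
r = q/p = 0.4600/0.5400 = 0.8519
P(win) = (1 - r^i)/(1 - r^N)
= (1 - 0.8519^4)/(1 - 0.8519^8)
= 0.6551

0.6551


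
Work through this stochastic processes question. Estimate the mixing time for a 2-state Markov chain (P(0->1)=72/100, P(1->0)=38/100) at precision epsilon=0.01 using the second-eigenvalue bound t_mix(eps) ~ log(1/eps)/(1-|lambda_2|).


lambda_2 = |1 - p01 - p10| = |1 - 0.7200 - 0.3800| = 0.1000
t_mix ~ log(1/eps)/(1 - |lambda_2|)
= log(100)/(1 - 0.1000) = 4.6052/0.9000
= 5.1169

5.1169


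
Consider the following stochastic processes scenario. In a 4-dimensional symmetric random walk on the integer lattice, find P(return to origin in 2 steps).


P(return in 2 steps) = P(reverse first step) = 1/(2d)
= 1/8
= 0.1250

0.1250


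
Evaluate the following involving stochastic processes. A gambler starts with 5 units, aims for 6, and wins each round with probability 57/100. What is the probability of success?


Gambler's ruin formula:
r = q/p = 0.4300/0.5700 = 0.7544
P(win) = (1 - r^i)/(1 - r^N)
= (1 - 0.7544^5)/(1 - 0.7544^6)
= 0.9264

0.9264


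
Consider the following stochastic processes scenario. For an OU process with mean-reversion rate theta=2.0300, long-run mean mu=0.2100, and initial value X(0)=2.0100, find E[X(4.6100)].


E[X(t)] = mu + (X(0) - mu)*exp(-theta*t)
= 0.2100 + (2.0100 - 0.2100)*exp(-2.0300*4.6100)
= 0.2100 + 1.8000 * 8.6247e-05
= 0.2102

0.2102


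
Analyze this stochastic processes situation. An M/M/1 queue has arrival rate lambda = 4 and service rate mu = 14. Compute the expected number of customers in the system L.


rho = 4/14 = 0.2857
L = rho/(1-rho)
= 0.2857/0.7143
= 0.4000

0.4000


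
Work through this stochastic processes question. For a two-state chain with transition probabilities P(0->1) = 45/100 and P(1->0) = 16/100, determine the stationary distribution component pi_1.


Stationary distribution: pi_0 = p10/(p01+p10), pi_1 = p01/(p01+p10)
p01 = 0.4500, p10 = 0.1600
pi_1 = 0.7377

0.7377


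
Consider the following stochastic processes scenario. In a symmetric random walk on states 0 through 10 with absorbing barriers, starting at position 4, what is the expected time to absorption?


For symmetric RW on 0,...,N with absorbing barriers, E(i) = i*(N-i)
E(4) = 4 * 6 = 24

24


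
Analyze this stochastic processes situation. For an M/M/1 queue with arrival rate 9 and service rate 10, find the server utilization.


rho = lambda/mu
= 9/10
= 0.9000

0.9000


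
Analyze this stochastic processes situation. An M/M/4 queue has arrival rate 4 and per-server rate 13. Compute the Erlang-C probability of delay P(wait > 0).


a = lambda/mu = 0.3077
rho = a/c = 0.0769
Erlang-C formula applied:
C(c,a) = 2.9743e-04

2.9743e-04


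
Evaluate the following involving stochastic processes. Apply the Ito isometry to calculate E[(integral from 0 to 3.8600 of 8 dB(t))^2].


By Ito isometry: E[(int f dB)^2] = int f^2 dt
= 8^2 * 3.8600
= 64 * 3.8600 = 247.0400

247.0400


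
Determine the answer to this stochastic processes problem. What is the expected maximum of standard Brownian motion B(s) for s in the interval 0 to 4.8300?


E(max B(s)) = sqrt(2t/pi)
= sqrt(2*4.8300/pi)
= sqrt(3.0749)
= 1.7535

1.7535


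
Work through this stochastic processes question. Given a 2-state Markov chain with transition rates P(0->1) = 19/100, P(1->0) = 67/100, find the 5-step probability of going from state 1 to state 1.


Computing P^5 by matrix multiplication.
P = [[0.8100, 0.1900], [0.6700, 0.3300]]
After raising P to the power 5:
P^5(1,1) = 0.2210

0.2210


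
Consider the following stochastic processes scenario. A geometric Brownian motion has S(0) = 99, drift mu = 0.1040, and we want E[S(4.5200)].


E[S(t)] = S(0) * exp(mu * t)
= 99 * exp(0.1040 * 4.5200)
= 99 * 1.6001
= 158.4121

158.4121
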